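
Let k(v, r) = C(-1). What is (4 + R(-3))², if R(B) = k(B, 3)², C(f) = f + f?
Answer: 64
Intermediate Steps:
C(f) = 2*f
k(v, r) = -2 (k(v, r) = 2*(-1) = -2)
R(B) = 4 (R(B) = (-2)² = 4)
(4 + R(-3))² = (4 + 4)² = 8² = 64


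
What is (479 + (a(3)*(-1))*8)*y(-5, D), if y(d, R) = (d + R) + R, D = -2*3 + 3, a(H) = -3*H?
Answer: -6061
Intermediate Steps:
D = -3 (D = -6 + 3 = -3)
y(d, R) = d + 2*R (y(d, R) = (R + d) + R = d + 2*R)
(479 + (a(3)*(-1))*8)*y(-5, D) = (479 + (-3*3*(-1))*8)*(-5 + 2*(-3)) = (479 - 9*(-1)*8)*(-5 - 6) = (479 + 9*8)*(-11) = (479 + 72)*(-11) = 551*(-11) = -6061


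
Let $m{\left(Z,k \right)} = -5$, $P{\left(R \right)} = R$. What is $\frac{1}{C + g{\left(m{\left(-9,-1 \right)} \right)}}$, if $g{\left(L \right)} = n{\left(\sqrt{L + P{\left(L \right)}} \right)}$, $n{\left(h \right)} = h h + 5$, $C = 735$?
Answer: $\frac{1}{730} \approx 0.0013699$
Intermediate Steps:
$n{\left(h \right)} = 5 + h^{2}$ ($n{\left(h \right)} = h^{2} + 5 = 5 + h^{2}$)
$g{\left(L \right)} = 5 + 2 L$ ($g{\left(L \right)} = 5 + \left(\sqrt{L + L}\right)^{2} = 5 + \left(\sqrt{2 L}\right)^{2} = 5 + \left(\sqrt{2} \sqrt{L}\right)^{2} = 5 + 2 L$)
$\frac{1}{C + g{\left(m{\left(-9,-1 \right)} \right)}} = \frac{1}{735 + \left(5 + 2 \left(-5\right)\right)} = \frac{1}{735 + \left(5 - 10\right)} = \frac{1}{735 - 5} = \frac{1}{730}$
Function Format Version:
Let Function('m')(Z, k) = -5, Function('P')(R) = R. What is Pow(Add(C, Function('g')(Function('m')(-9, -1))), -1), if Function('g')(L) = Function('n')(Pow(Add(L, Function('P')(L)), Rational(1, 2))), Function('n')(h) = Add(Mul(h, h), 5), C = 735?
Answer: Rational(1, 730) ≈ 0.0013699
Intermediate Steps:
Function('n')(h) = Add(5, Pow(h, 2)) (Function('n')(h) = Add(Pow(h, 2), 5) = Add(5, Pow(h, 2)))
Function('g')(L) = Add(5, Mul(2, L)) (Function('g')(L) = Add(5, Pow(Pow(Add(L, L), Rational(1, 2)), 2)) = Add(5, Pow(Pow(Mul(2, L), Rational(1, 2)), 2)) = Add(5, Pow(Mul(Pow(2, Rational(1, 2)), Pow(L, Rational(1, 2))), 2)) = Add(5, Mul(2, L)))
Pow(Add(C, Function('g')(Function('m')(-9, -1))), -1) = Pow(Add(735, Add(5, Mul(2, -5))), -1) = Pow(Add(735, Add(5, -10)), -1) = Pow(Add(735, -5), -1) = Pow(730, -1) = Rational(1, 730)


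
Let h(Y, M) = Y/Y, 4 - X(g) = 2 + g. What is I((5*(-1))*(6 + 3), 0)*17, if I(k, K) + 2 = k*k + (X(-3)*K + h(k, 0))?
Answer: 34408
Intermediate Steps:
X(g) = 2 - g (X(g) = 4 - (2 + g) = 4 + (-2 - g) = 2 - g)
h(Y, M) = 1
I(k, K) = -1 + k**2 + 5*K (I(k, K) = -2 + (k*k + ((2 - 1*(-3))*K + 1)) = -2 + (k**2 + ((2 + 3)*K + 1)) = -2 + (k**2 + (5*K + 1)) = -2 + (k**2 + (1 + 5*K)) = -2 + (1 + k**2 + 5*K) = -1 + k**2 + 5*K)
I((5*(-1))*(6 + 3), 0)*17 = (-1 + ((5*(-1))*(6 + 3))**2 + 5*0)*17 = (-1 + (-5*9)**2 + 0)*17 = (-1 + (-45)**2 + 0)*17 = (-1 + 2025 + 0)*17 = 2024*17 = 34408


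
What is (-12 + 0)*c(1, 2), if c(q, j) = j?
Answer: -24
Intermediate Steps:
(-12 + 0)*c(1, 2) = (-12 + 0)*2 = -12*2 = -24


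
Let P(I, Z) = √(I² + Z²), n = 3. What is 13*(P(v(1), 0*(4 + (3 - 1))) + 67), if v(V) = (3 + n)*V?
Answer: 949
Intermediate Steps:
v(V) = 6*V (v(V) = (3 + 3)*V = 6*V)
13*(P(v(1), 0*(4 + (3 - 1))) + 67) = 13*(√((6*1)² + (0*(4 + (3 - 1)))²) + 67) = 13*(√(6² + (0*(4 + 2))²) + 67) = 13*(√(36 + (0*6)²) + 67) = 13*(√(36 + 0²) + 67) = 13*(√(36 + 0) + 67) = 13*(√36 + 67) = 13*(6 + 67) = 13*73 = 949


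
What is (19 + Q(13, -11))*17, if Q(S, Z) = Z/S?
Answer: 4012/13 ≈ 308.62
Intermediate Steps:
(19 + Q(13, -11))*17 = (19 - 11/13)*17 = (236/13)*17 = 4012/13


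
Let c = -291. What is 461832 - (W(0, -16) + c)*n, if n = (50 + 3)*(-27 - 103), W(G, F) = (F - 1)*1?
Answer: -1660288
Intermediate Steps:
W(G, F) = -1 + F (W(G, F) = (-1 + F)*1 = -1 + F)
n = -6890 (n = 53*(-130) = -6890)
461832 - (W(0, -16) + c)*n = 461832 - ((-1 - 16) - 291)*(-6890) = 461832 - (-17 - 291)*(-6890) = 461832 - (-308)*(-6890) = 461832 - 1*2122120 = 461832 - 2122120 = -1660288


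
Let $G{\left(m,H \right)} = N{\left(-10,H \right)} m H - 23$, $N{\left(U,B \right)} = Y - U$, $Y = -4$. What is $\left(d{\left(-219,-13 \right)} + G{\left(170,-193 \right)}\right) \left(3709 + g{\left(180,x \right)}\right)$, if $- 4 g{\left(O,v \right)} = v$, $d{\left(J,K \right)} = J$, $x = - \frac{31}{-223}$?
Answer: $- \frac{326045832747}{446} \approx -7.3104 \cdot 10^{8}$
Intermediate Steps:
$x = \frac{31}{223}$ ($x = \left(-31\right) \left(- \frac{1}{223}\right) = \frac{31}{223} \approx 0.13901$)
$g{\left(O,v \right)} = - \frac{v}{4}$
$N{\left(U,B \right)} = -4 - U$
$G{\left(m,H \right)} = -23 + 6 H m$ ($G{\left(m,H \right)} = \left(-4 - -10\right) m H - 23 = \left(-4 + 10\right) m H - 23 = 6 m H - 23 = 6 H m - 23 = -23 + 6 H m$)
$\left(d{\left(-219,-13 \right)} + G{\left(170,-193 \right)}\right) \left(3709 + g{\left(180,x \right)}\right) = \left(-219 + \left(-23 + 6 \left(-193\right) 170\right)\right) \left(3709 - \frac{31}{892}\right) = \left(-219 - 196883\right) \left(3709 - \frac{31}{892}\right) = \left(-219 - 196883\right) \frac{3308397}{892} = \left(-197102\right) \frac{3308397}{892} = - \frac{326045832747}{446}$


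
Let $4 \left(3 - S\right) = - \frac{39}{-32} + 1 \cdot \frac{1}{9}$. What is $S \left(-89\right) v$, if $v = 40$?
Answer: $- \frac{1367485}{144} \approx -9496.4$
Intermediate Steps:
$S = \frac{3073}{1152}$ ($S = 3 - \frac{- \frac{39}{-32} + 1 \cdot \frac{1}{9}}{4} = 3 - \frac{\left(-39\right) \left(- \frac{1}{32}\right) + 1 \cdot \frac{1}{9}}{4} = 3 - \frac{\frac{39}{32} + \frac{1}{9}}{4} = 3 - \frac{383}{1152} = \frac{3073}{1152} \approx 2.6675$)
$S \left(-89\right) v = \frac{3073}{1152} \left(-89\right) 40 = \left(- \frac{273497}{1152}\right) 40 = - \frac{1367485}{144}$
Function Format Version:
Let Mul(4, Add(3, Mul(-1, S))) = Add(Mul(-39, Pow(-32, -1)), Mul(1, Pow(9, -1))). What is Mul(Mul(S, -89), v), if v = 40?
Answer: Rational(-1367485, 144) ≈ -9496.4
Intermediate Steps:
S = Rational(3073, 1152) (S = Add(3, Mul(Rational(-1, 4), Add(Mul(-39, Pow(-32, -1)), Mul(1, Pow(9, -1))))) = Add(3, Mul(Rational(-1, 4), Add(Mul(-39, Rational(-1, 32)), Mul(1, Rational(1, 9))))) = Add(3, Mul(Rational(-1, 4), Add(Rational(39, 32), Rational(1, 9)))) = Add(3, Mul(Rational(-1, 4), Rational(383, 288))) = Add(3, Rational(-383, 1152)) = Rational(3073, 1152) ≈ 2.6675)
Mul(Mul(S, -89), v) = Mul(Mul(Rational(3073, 1152), -89), 40) = Mul(Rational(-273497, 1152), 40) = Rational(-1367485, 144)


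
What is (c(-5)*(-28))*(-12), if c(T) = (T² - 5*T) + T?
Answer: 15120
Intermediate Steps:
c(T) = T² - 4*T
(c(-5)*(-28))*(-12) = (-5*(-4 - 5)*(-28))*(-12) = (-5*(-9)*(-28))*(-12) = (45*(-28))*(-12) = -1260*(-12) = 15120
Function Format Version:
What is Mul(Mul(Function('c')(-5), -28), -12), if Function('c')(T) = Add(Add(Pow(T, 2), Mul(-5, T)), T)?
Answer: 15120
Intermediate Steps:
Function('c')(T) = Add(Pow(T, 2), Mul(-4, T))
Mul(Mul(Function('c')(-5), -28), -12) = Mul(Mul(Mul(-5, Add(-4, -5)), -28), -12) = Mul(Mul(Mul(-5, -9), -28), -12) = Mul(Mul(45, -28), -12) = Mul(-1260, -12) = 15120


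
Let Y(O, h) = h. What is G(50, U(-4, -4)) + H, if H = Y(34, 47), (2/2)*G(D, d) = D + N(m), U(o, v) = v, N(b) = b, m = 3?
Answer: 100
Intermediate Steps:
G(D, d) = 3 + D (G(D, d) = D + 3 = 3 + D)
H = 47
G(50, U(-4, -4)) + H = (3 + 50) + 47 = 53 + 47 = 100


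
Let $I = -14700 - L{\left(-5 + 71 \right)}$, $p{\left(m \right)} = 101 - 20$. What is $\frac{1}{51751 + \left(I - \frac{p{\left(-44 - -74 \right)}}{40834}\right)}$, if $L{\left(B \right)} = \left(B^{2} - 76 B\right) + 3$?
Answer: $\frac{40834}{1539768391} \approx 2.652 \cdot 10^{-5}$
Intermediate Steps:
$L{\left(B \right)} = 3 + B^{2} - 76 B$
$p{\left(m \right)} = 81$
$I = -14043$ ($I = -14700 - \left(3 + \left(-5 + 71\right)^{2} - 76 \left(-5 + 71\right)\right) = -14700 - \left(3 + 66^{2} - 5016\right) = -14700 - \left(3 + 4356 - 5016\right) = -14700 - -657 = -14700 + 657 = -14043$)
$\frac{1}{51751 + \left(I - \frac{p{\left(-44 - -74 \right)}}{40834}\right)} = \frac{1}{51751 - \left(14043 + \frac{81}{40834}\right)} = \frac{1}{51751 - \left(14043 + 81 \cdot \frac{1}{40834}\right)} = \frac{1}{51751 - \frac{573431943}{40834}} = \frac{1}{\frac{1539768391}{40834}} = \frac{40834}{1539768391}$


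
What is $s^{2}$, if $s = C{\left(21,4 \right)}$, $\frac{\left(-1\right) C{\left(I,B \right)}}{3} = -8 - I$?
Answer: $7569$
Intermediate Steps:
$C{\left(I,B \right)} = 24 + 3 I$ ($C{\left(I,B \right)} = - 3 \left(-8 - I\right) = 24 + 3 I$)
$s = 87$ ($s = 24 + 3 \cdot 21 = 24 + 63 = 87$)
$s^{2} = 87^{2} = 7569$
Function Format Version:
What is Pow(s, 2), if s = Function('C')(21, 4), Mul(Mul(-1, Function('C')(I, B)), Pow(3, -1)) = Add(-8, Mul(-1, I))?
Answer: 7569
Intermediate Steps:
Function('C')(I, B) = Add(24, Mul(3, I)) (Function('C')(I, B) = Mul(-3, Add(-8, Mul(-1, I))) = Add(24, Mul(3, I)))
s = 87 (s = Add(24, Mul(3, 21)) = Add(24, 63) = 87)
Pow(s, 2) = Pow(87, 2) = 7569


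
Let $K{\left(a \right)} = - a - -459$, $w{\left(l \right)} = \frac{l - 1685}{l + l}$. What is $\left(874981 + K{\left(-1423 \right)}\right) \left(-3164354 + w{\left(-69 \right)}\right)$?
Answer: $- \frac{191453871954787}{69} \approx -2.7747 \cdot 10^{12}$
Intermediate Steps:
$w{\left(l \right)} = \frac{-1685 + l}{2 l}$
$K{\left(a \right)} = 459 - a$ ($K{\left(a \right)} = - a + 459 = 459 - a$)
$\left(874981 + K{\left(-1423 \right)}\right) \left(-3164354 + w{\left(-69 \right)}\right) = \left(874981 + \left(459 - -1423\right)\right) \left(-3164354 + \frac{-1685 - 69}{2 \left(-69\right)}\right) = \left(874981 + \left(459 + 1423\right)\right) \left(-3164354 + \frac{1}{2} \left(- \frac{1}{69}\right) \left(-1754\right)\right) = \left(874981 + 1882\right) \left(-3164354 + \frac{877}{69}\right) = 876863 \left(- \frac{218339549}{69}\right) = - \frac{191453871954787}{69}$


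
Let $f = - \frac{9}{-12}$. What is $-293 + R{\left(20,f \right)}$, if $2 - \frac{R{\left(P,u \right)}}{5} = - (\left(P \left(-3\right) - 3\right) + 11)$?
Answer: $-543$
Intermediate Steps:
$f = \frac{3}{4}$ ($f = \left(-9\right) \left(- \frac{1}{12}\right) = \frac{3}{4} \approx 0.75$)
$R{\left(P,u \right)} = 50 - 15 P$ ($R{\left(P,u \right)} = 10 - 5 \left(- (\left(P \left(-3\right) - 3\right) + 11)\right) = 10 - 5 \left(- (\left(- 3 P - 3\right) + 11)\right) = 10 - 5 \left(- (\left(-3 - 3 P\right) + 11)\right) = 10 - 5 \left(- (8 - 3 P)\right) = 10 - 5 \left(-8 + 3 P\right) = 10 - \left(-40 + 15 P\right) = 50 - 15 P$)
$-293 + R{\left(20,f \right)} = -293 + \left(50 - 300\right) = -293 - 250 = -543$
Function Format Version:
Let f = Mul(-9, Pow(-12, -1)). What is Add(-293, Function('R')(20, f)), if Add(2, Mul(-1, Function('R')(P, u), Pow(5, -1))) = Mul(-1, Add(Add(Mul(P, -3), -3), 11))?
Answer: -543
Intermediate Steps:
f = Rational(3, 4) (f = Mul(-9, Rational(-1, 12)) = Rational(3, 4) ≈ 0.75000)
Function('R')(P, u) = Add(50, Mul(-15, P)) (Function('R')(P, u) = Add(10, Mul(-5, Mul(-1, Add(Add(Mul(P, -3), -3), 11)))) = Add(10, Mul(-5, Mul(-1, Add(Add(Mul(-3, P), -3), 11)))) = Add(10, Mul(-5, Mul(-1, Add(Add(-3, Mul(-3, P)), 11)))) = Add(10, Mul(-5, Mul(-1, Add(8, Mul(-3, P))))) = Add(10, Mul(-5, Add(-8, Mul(3, P)))) = Add(10, Add(40, Mul(-15, P))) = Add(50, Mul(-15, P)))
Add(-293, Function('R')(20, f)) = Add(-293, Add(50, Mul(-15, 20))) = Add(-293, Add(50, -300)) = Add(-293, -250) = -543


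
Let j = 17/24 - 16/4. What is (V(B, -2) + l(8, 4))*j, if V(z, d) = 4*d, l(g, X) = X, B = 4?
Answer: 79/6 ≈ 13.167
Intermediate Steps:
j = -79/24 (j = 17*(1/24) - 16*1/4 = 17/24 - 4 = -79/24 ≈ -3.2917)
(V(B, -2) + l(8, 4))*j = (4*(-2) + 4)*(-79/24) = (-8 + 4)*(-79/24) = -4*(-79/24) = 79/6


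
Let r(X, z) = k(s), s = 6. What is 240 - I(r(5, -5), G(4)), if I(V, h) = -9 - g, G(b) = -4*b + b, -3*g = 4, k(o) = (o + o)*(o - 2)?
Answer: 743/3 ≈ 247.67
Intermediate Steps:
k(o) = 2*o*(-2 + o) (k(o) = (2*o)*(-2 + o) = 2*o*(-2 + o))
g = -4/3 (g = -⅓*4 = -4/3 ≈ -1.3333)
r(X, z) = 48 (r(X, z) = 2*6*(-2 + 6) = 2*6*4 = 48)
G(b) = -3*b
I(V, h) = -23/3 (I(V, h) = -9 - 1*(-4/3) = -9 + 4/3 = -23/3)
240 - I(r(5, -5), G(4)) = 240 - 1*(-23/3) = 240 + 23/3 = 743/3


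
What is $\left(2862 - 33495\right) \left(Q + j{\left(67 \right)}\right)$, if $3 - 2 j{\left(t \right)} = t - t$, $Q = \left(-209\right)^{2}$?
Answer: $- \frac{2676252045}{2} \approx -1.3381 \cdot 10^{9}$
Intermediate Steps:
$Q = 43681$
$j{\left(t \right)} = \frac{3}{2}$ ($j{\left(t \right)} = \frac{3}{2} - \frac{t - t}{2} = \frac{3}{2} - 0 = \frac{3}{2} + 0 = \frac{3}{2}$)
$\left(2862 - 33495\right) \left(Q + j{\left(67 \right)}\right) = \left(2862 - 33495\right) \left(43681 + \frac{3}{2}\right) = \left(-30633\right) \frac{87365}{2} = - \frac{2676252045}{2}$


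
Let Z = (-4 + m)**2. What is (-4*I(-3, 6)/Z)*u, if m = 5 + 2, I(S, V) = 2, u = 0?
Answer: 0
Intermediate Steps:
m = 7
Z = 9 (Z = (-4 + 7)**2 = 3**2 = 9)
(-4*I(-3, 6)/Z)*u = -8/9*0 = 0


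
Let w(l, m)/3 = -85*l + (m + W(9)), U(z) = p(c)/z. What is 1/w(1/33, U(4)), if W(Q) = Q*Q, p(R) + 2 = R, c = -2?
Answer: 11/2555 ≈ 0.0043053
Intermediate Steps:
p(R) = -2 + R
W(Q) = Q²
U(z) = -4/z (U(z) = (-2 - 2)/z = -4/z)
w(l, m) = 243 - 255*l + 3*m (w(l, m) = 3*(-85*l + (m + 9²)) = 3*(-85*l + (m + 81)) = 3*(-85*l + (81 + m)) = 3*(81 + m - 85*l) = 243 - 255*l + 3*m)
1/w(1/33, U(4)) = 1/(243 - 255/33 + 3*(-4/4)) = 1/(243 - 255*1/33 + 3*(-4*¼)) = 1/(243 - 85/11 + 3*(-1)) = 1/(243 - 85/11 - 3) = 1/(2555/11) = 11/2555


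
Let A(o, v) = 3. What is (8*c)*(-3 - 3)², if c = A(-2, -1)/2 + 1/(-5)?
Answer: 1872/5 ≈ 374.40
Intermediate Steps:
c = 13/10 (c = 3/2 + 1/(-5) = 3*(½) + 1*(-⅕) = 3/2 - ⅕ = 13/10 ≈ 1.3000)
(8*c)*(-3 - 3)² = (8*(13/10))*(-3 - 3)² = (52/5)*(-6)² = (52/5)*36 = 1872/5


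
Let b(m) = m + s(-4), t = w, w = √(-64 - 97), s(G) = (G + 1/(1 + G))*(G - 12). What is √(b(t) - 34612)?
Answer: √(-310884 + 9*I*√161)/3 ≈ 0.034135 + 185.86*I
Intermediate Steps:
s(G) = (-12 + G)*(G + 1/(1 + G)) (s(G) = (G + 1/(1 + G))*(-12 + G) = (-12 + G)*(G + 1/(1 + G)))
w = I*√161 (w = √(-161) = I*√161 ≈ 12.689*I)
t = I*√161 ≈ 12.689*I
b(m) = 208/3 + m (b(m) = m + (-12 + (-4)³ - 11*(-4) - 11*(-4)²)/(1 - 4) = m + (-12 - 64 + 44 - 11*16)/(-3) = m - (-12 - 64 + 44 - 176)/3 = m - ⅓*(-208) = m + 208/3 = 208/3 + m)
√(b(t) - 34612) = √((208/3 + I*√161) - 34612) = √(-103628/3 + I*√161)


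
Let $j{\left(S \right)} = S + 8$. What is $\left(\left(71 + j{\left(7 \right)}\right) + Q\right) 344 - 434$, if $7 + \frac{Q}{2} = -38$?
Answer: $-1810$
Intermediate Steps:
$Q = -90$ ($Q = -14 + 2 \left(-38\right) = -14 - 76 = -90$)
$j{\left(S \right)} = 8 + S$
$\left(\left(71 + j{\left(7 \right)}\right) + Q\right) 344 - 434 = \left(\left(71 + \left(8 + 7\right)\right) - 90\right) 344 - 434 = \left(\left(71 + 15\right) - 90\right) 344 - 434 = \left(86 - 90\right) 344 - 434 = \left(-4\right) 344 - 434 = -1376 - 434 = -1810$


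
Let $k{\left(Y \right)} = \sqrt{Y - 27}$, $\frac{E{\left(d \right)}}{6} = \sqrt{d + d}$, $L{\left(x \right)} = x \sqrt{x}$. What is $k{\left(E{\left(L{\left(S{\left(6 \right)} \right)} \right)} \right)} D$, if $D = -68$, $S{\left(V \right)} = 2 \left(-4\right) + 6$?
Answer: $- 68 \sqrt{-27 + 12 \sqrt[4]{2} \sqrt{- i}} \approx -80.2 + 290.9 i$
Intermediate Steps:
$S{\left(V \right)} = -2$ ($S{\left(V \right)} = -8 + 6 = -2$)
$L{\left(x \right)} = x^{\frac{3}{2}}$
$E{\left(d \right)} = 6 \sqrt{2} \sqrt{d}$ ($E{\left(d \right)} = 6 \sqrt{d + d} = 6 \sqrt{2 d} = 6 \sqrt{2} \sqrt{d}$)
$k{\left(Y \right)} = \sqrt{-27 + Y}$
$k{\left(E{\left(L{\left(S{\left(6 \right)} \right)} \right)} \right)} D = \sqrt{-27 + 6 \sqrt{2} \sqrt{\left(-2\right)^{\frac{3}{2}}}} \left(-68\right) = \sqrt{-27 + 6 \sqrt{2} \sqrt{- 2 i \sqrt{2}}} \left(-68\right) = \sqrt{-27 + 6 \sqrt{2} \cdot 2^{\frac{3}{4}} \sqrt{- i}} \left(-68\right) = \sqrt{-27 + 12 \sqrt[4]{2} \sqrt{- i}} \left(-68\right) = - 68 \sqrt{-27 + 12 \sqrt[4]{2} \sqrt{- i}}$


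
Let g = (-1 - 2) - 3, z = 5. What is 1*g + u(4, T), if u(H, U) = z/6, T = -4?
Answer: -31/6 ≈ -5.1667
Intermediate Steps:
g = -6 (g = -3 - 3 = -6)
u(H, U) = 5/6
1*g + u(4, T) = 1*(-6) + 5/6 = -6 + 5/6 = -31/6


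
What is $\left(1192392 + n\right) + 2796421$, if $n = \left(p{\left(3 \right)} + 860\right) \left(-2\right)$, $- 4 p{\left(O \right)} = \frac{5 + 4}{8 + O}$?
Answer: $\frac{87716055}{22} \approx 3.9871 \cdot 10^{6}$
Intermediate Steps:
$p{\left(O \right)} = - \frac{9}{4 \left(8 + O\right)}$ ($p{\left(O \right)} = - \frac{\left(5 + 4\right) \frac{1}{8 + O}}{4} = - \frac{9 \frac{1}{8 + O}}{4} = - \frac{9}{4 \left(8 + O\right)}$)
$n = - \frac{37831}{22}$ ($n = \left(- \frac{9}{32 + 4 \cdot 3} + 860\right) \left(-2\right) = \left(- \frac{9}{32 + 12} + 860\right) \left(-2\right) = \left(- \frac{9}{44} + 860\right) \left(-2\right) = \frac{37831}{44} \left(-2\right) = - \frac{37831}{22} \approx -1719.6$)
$\left(1192392 + n\right) + 2796421 = \left(1192392 - \frac{37831}{22}\right) + 2796421 = \frac{26194793}{22} + 2796421 = \frac{87716055}{22}$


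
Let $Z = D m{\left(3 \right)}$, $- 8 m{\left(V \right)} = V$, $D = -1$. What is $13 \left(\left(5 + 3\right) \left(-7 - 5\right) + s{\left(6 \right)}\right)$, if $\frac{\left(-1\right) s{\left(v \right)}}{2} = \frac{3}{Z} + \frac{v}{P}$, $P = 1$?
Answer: $-1612$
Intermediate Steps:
$m{\left(V \right)} = - \frac{V}{8}$
$Z = \frac{3}{8}$ ($Z = - \frac{\left(-1\right) 3}{8} = \left(-1\right) \left(- \frac{3}{8}\right) = \frac{3}{8} \approx 0.375$)
$s{\left(v \right)} = -16 - 2 v$ ($s{\left(v \right)} = - 2 \left(\frac{3}{\frac{3}{8}} + \frac{v}{1}\right) = - 2 \left(3 \cdot \frac{8}{3} + v 1\right) = - 2 \left(8 + v\right) = -16 - 2 v$)
$13 \left(\left(5 + 3\right) \left(-7 - 5\right) + s{\left(6 \right)}\right) = 13 \left(\left(5 + 3\right) \left(-7 - 5\right) - 28\right) = 13 \left(8 \left(-12\right) - 28\right) = 13 \left(-96 - 28\right) = 13 \left(-124\right) = -1612$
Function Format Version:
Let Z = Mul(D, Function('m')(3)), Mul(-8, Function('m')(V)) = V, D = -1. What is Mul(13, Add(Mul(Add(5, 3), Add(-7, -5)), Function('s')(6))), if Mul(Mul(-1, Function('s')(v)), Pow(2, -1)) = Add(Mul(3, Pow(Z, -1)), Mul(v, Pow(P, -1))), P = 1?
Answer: -1612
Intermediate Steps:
Function('m')(V) = Mul(Rational(-1, 8), V)
Z = Rational(3, 8) (Z = Mul(-1, Mul(Rational(-1, 8), 3)) = Mul(-1, Rational(-3, 8)) = Rational(3, 8) ≈ 0.37500)
Function('s')(v) = Add(-16, Mul(-2, v)) (Function('s')(v) = Mul(-2, Add(Mul(3, Pow(Rational(3, 8), -1)), Mul(v, Pow(1, -1)))) = Mul(-2, Add(Mul(3, Rational(8, 3)), Mul(v, 1))) = Mul(-2, Add(8, v)) = Add(-16, Mul(-2, v)))
Mul(13, Add(Mul(Add(5, 3), Add(-7, -5)), Function('s')(6))) = Mul(13, Add(Mul(Add(5, 3), Add(-7, -5)), Add(-16, Mul(-2, 6)))) = Mul(13, Add(Mul(8, -12), Add(-16, -12))) = Mul(13, Add(-96, -28)) = Mul(13, -124) = -1612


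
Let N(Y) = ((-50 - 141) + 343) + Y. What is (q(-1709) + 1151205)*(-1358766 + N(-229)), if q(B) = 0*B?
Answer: -1564306855815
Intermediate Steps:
q(B) = 0
N(Y) = 152 + Y (N(Y) = (-191 + 343) + Y = 152 + Y)
(q(-1709) + 1151205)*(-1358766 + N(-229)) = (0 + 1151205)*(-1358766 + (152 - 229)) = 1151205*(-1358766 - 77) = 1151205*(-1358843) = -1564306855815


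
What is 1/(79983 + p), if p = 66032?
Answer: 1/146015 ≈ 6.8486e-6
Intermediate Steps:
1/(79983 + p) = 1/(79983 + 66032) = 1/146015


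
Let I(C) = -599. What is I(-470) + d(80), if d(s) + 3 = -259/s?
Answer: -48419/80 ≈ -605.24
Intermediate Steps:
d(s) = -3 - 259/s
I(-470) + d(80) = -599 + (-3 - 259/80) = -599 - 499/80 = -48419/80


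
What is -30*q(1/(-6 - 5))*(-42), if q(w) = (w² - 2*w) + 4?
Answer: 638820/121 ≈ 5279.5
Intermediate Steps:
q(w) = 4 + w² - 2*w
-30*q(1/(-6 - 5))*(-42) = -30*(4 + (1/(-6 - 5))² - 2/(-6 - 5))*(-42) = -30*(4 + (1/(-11))² - 2/(-11))*(-42) = -30*(4 + (-1/11)² - 2*(-1/11))*(-42) = -30*(4 + 1/121 + 2/11)*(-42) = -30*507/121*(-42) = -15210/121*(-42) = 638820/121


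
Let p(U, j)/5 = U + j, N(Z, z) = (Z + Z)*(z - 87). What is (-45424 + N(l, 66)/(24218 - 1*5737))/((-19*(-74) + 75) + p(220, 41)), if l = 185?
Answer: -419744357/25744033 ≈ -16.305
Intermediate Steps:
N(Z, z) = 2*Z*(-87 + z) (N(Z, z) = (2*Z)*(-87 + z) = 2*Z*(-87 + z))
p(U, j) = 5*U + 5*j (p(U, j) = 5*(U + j) = 5*U + 5*j)
(-45424 + N(l, 66)/(24218 - 1*5737))/((-19*(-74) + 75) + p(220, 41)) = (-45424 + (2*185*(-87 + 66))/(24218 - 1*5737))/((-19*(-74) + 75) + (5*220 + 5*41)) = (-45424 + (2*185*(-21))/(24218 - 5737))/((1406 + 75) + (1100 + 205)) = (-45424 - 7770/18481)/(1481 + 1305) = (-45424 - 7770*1/18481)/2786 = (-45424 - 7770/18481)*(1/2786) = -839488714/18481*1/2786 = -419744357/25744033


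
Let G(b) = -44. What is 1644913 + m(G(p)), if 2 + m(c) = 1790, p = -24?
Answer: 1646701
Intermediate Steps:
m(c) = 1788 (m(c) = -2 + 1790 = 1788)
1644913 + m(G(p)) = 1644913 + 1788 = 1646701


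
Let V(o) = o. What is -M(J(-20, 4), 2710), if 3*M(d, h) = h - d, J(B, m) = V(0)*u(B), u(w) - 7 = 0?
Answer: -2710/3 ≈ -903.33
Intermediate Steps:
u(w) = 7 (u(w) = 7 + 0 = 7)
J(B, m) = 0 (J(B, m) = 0*7 = 0)
M(d, h) = -d/3 + h/3 (M(d, h) = (h - d)/3 = -d/3 + h/3)
-M(J(-20, 4), 2710) = -(-⅓*0 + (⅓)*2710) = -(0 + 2710/3) = -1*2710/3 = -2710/3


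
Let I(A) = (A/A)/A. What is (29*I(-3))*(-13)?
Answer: 377/3 ≈ 125.67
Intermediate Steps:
I(A) = 1/A
(29*I(-3))*(-13) = (29/(-3))*(-13) = (29*(-1/3))*(-13) = -29/3*(-13) = 377/3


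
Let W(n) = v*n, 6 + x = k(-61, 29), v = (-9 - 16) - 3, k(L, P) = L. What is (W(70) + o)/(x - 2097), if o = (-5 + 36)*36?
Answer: 211/541 ≈ 0.39002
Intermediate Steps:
v = -28 (v = -25 - 3 = -28)
x = -67 (x = -6 - 61 = -67)
o = 1116 (o = 31*36 = 1116)
W(n) = -28*n
(W(70) + o)/(x - 2097) = (-28*70 + 1116)/(-67 - 2097) = (-1960 + 1116)/(-2164) = -844*(-1/2164) = 211/541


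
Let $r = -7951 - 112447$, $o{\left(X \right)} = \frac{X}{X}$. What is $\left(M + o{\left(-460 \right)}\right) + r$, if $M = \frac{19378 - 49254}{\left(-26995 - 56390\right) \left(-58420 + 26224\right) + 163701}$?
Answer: $- \frac{323245135732793}{2684827161} \approx -1.204 \cdot 10^{5}$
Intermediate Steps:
$o{\left(X \right)} = 1$
$r = -120398$ ($r = -7951 - 112447 = -120398$)
$M = - \frac{29876}{2684827161}$ ($M = - \frac{29876}{\left(-83385\right) \left(-32196\right) + 163701} = - \frac{29876}{2684663460 + 163701} = - \frac{29876}{2684827161} \approx -1.1128 \cdot 10^{-5}$)
$\left(M + o{\left(-460 \right)}\right) + r = \left(- \frac{29876}{2684827161} + 1\right) - 120398 = \frac{2684797285}{2684827161} - 120398 = - \frac{323245135732793}{2684827161}$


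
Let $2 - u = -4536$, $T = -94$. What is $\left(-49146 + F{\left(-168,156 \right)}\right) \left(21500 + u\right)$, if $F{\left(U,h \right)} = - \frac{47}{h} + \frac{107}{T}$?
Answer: $- \frac{99816680479}{78} \approx -1.2797 \cdot 10^{9}$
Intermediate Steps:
$u = 4538$ ($u = 2 - -4536 = 2 + 4536 = 4538$)
$F{\left(U,h \right)} = - \frac{107}{94} - \frac{47}{h}$ ($F{\left(U,h \right)} = - \frac{47}{h} + \frac{107}{-94} = - \frac{47}{h} + 107 \left(- \frac{1}{94}\right) = - \frac{47}{h} - \frac{107}{94} = - \frac{107}{94} - \frac{47}{h}$)
$\left(-49146 + F{\left(-168,156 \right)}\right) \left(21500 + u\right) = \left(-49146 - \left(\frac{107}{94} + \frac{47}{156}\right)\right) \left(21500 + 4538\right) = \left(-49146 - \frac{10555}{7332}\right) 26038 = \left(- \frac{360349027}{7332}\right) 26038 = - \frac{99816680479}{78}$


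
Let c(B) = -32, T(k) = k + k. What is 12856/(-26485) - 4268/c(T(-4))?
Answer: 28156647/211880 ≈ 132.89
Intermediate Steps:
T(k) = 2*k
12856/(-26485) - 4268/c(T(-4)) = 12856/(-26485) - 4268/(-32) = 12856*(-1/26485) - 4268*(-1/32) = -12856/26485 + 1067/8 = 28156647/211880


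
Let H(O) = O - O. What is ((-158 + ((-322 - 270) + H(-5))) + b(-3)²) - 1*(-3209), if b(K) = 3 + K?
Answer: 2459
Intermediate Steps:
H(O) = 0
((-158 + ((-322 - 270) + H(-5))) + b(-3)²) - 1*(-3209) = ((-158 + ((-322 - 270) + 0)) + (3 - 3)²) - 1*(-3209) = ((-158 + (-592 + 0)) + 0²) + 3209 = ((-158 - 592) + 0) + 3209 = (-750 + 0) + 3209 = -750 + 3209 = 2459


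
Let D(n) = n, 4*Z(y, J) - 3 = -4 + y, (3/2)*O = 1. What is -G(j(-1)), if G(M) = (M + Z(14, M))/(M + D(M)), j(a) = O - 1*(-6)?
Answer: -119/160 ≈ -0.74375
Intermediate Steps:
O = 2/3 (O = (2/3)*1 = 2/3 ≈ 0.66667)
Z(y, J) = -1/4 + y/4 (Z(y, J) = 3/4 + (-4 + y)/4 = 3/4 + (-1 + y/4) = -1/4 + y/4)
j(a) = 20/3 (j(a) = 2/3 - 1*(-6) = 2/3 + 6 = 20/3)
G(M) = (13/4 + M)/(2*M) (G(M) = (M + (-1/4 + (1/4)*14))/(M + M) = (M + (-1/4 + 7/2))/((2*M)) = (M + 13/4)*(1/(2*M)) = (13/4 + M)*(1/(2*M)) = (13/4 + M)/(2*M))
-G(j(-1)) = -(13 + 4*(20/3))/(8*20/3) = -3*(13 + 80/3)/(8*20) = -3*119/(8*20*3) = -1*119/160 = -119/160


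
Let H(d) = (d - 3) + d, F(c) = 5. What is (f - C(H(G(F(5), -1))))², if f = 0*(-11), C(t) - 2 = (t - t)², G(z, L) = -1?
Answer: 4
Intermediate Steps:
H(d) = -3 + 2*d (H(d) = (-3 + d) + d = -3 + 2*d)
C(t) = 2 (C(t) = 2 + (t - t)² = 2 + 0² = 2 + 0 = 2)
f = 0
(f - C(H(G(F(5), -1))))² = (0 - 1*2)² = (0 - 2)² = (-2)² = 4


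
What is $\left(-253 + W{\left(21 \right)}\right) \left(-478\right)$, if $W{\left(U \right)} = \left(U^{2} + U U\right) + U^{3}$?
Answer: $-4727420$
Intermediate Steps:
$W{\left(U \right)} = U^{3} + 2 U^{2}$ ($W{\left(U \right)} = \left(U^{2} + U^{2}\right) + U^{3} = 2 U^{2} + U^{3} = U^{3} + 2 U^{2}$)
$\left(-253 + W{\left(21 \right)}\right) \left(-478\right) = \left(-253 + 21^{2} \left(2 + 21\right)\right) \left(-478\right) = \left(-253 + 441 \cdot 23\right) \left(-478\right) = \left(-253 + 10143\right) \left(-478\right) = 9890 \left(-478\right) = -4727420$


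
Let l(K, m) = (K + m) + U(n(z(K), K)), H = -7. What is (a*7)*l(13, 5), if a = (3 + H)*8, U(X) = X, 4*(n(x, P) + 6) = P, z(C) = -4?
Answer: -3416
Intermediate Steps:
n(x, P) = -6 + P/4
l(K, m) = -6 + m + 5*K/4 (l(K, m) = (K + m) + (-6 + K/4) = -6 + m + 5*K/4)
a = -32 (a = (3 - 7)*8 = -4*8 = -32)
(a*7)*l(13, 5) = (-32*7)*(-6 + 5 + (5/4)*13) = -224*(-6 + 5 + 65/4) = -224*61/4 = -3416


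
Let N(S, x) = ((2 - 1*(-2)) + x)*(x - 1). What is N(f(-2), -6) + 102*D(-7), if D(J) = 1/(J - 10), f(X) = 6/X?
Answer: 8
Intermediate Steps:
D(J) = 1/(-10 + J)
N(S, x) = (-1 + x)*(4 + x) (N(S, x) = ((2 + 2) + x)*(-1 + x) = (4 + x)*(-1 + x) = (-1 + x)*(4 + x))
N(f(-2), -6) + 102*D(-7) = (-4 + (-6)² + 3*(-6)) + 102/(-10 - 7) = (-4 + 36 - 18) + 102/(-17) = 14 + 102*(-1/17) = 14 - 6 = 8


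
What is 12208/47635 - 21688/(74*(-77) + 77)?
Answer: 157389864/38250905 ≈ 4.1147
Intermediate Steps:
12208/47635 - 21688/(74*(-77) + 77) = 12208*(1/47635) - 21688/(-5698 + 77) = 1744/6805 - 21688/(-5621) = 1744/6805 - 21688*(-1/5621) = 1744/6805 + 21688/5621 = 157389864/38250905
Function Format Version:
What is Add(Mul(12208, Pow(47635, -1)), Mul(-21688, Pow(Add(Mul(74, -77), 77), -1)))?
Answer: Rational(157389864, 38250905) ≈ 4.1147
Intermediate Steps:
Add(Mul(12208, Pow(47635, -1)), Mul(-21688, Pow(Add(Mul(74, -77), 77), -1))) = Add(Mul(12208, Rational(1, 47635)), Mul(-21688, Pow(Add(-5698, 77), -1))) = Add(Rational(1744, 6805), Mul(-21688, Pow(-5621, -1))) = Add(Rational(1744, 6805), Mul(-21688, Rational(-1, 5621))) = Add(Rational(1744, 6805), Rational(21688, 5621)) = Rational(157389864, 38250905)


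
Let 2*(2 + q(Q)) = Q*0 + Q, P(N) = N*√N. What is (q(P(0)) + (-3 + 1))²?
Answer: 16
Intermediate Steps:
P(N) = N^(3/2)
q(Q) = -2 + Q/2 (q(Q) = -2 + (Q*0 + Q)/2 = -2 + (0 + Q)/2 = -2 + Q/2)
(q(P(0)) + (-3 + 1))² = ((-2 + 0^(3/2)/2) + (-3 + 1))² = ((-2 + (½)*0) - 2)² = ((-2 + 0) - 2)² = (-2 - 2)² = (-4)² = 16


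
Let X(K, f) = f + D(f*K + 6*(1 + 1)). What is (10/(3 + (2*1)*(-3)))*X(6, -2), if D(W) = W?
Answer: 20/3 ≈ 6.6667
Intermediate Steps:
X(K, f) = 12 + f + K*f (X(K, f) = f + (f*K + 6*(1 + 1)) = f + (K*f + 6*2) = f + (K*f + 12) = f + (12 + K*f) = 12 + f + K*f)
(10/(3 + (2*1)*(-3)))*X(6, -2) = (10/(3 + (2*1)*(-3)))*(12 - 2 + 6*(-2)) = (10/(3 + 2*(-3)))*(12 - 2 - 12) = (10/(3 - 6))*(-2) = (10/(-3))*(-2) = -⅓*10*(-2) = -10/3*(-2) = 20/3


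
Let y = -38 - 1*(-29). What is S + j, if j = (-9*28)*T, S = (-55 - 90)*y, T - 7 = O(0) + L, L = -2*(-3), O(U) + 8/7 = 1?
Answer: -1935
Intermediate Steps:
O(U) = -⅐ (O(U) = -8/7 + 1 = -⅐)
L = 6
y = -9 (y = -38 + 29 = -9)
T = 90/7 (T = 7 + (-⅐ + 6) = 7 + 41/7 = 90/7 ≈ 12.857)
S = 1305 (S = (-55 - 90)*(-9) = -145*(-9) = 1305)
j = -3240 (j = -9*28*(90/7) = -252*90/7 = -3240)
S + j = 1305 - 3240 = -1935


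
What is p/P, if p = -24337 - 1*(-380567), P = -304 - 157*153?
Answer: -10178/695 ≈ -14.645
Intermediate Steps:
P = -24325 (P = -304 - 24021 = -24325)
p = 356230 (p = -24337 + 380567 = 356230)
p/P = 356230/(-24325) = 356230*(-1/24325) = -10178/695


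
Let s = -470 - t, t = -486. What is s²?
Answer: 256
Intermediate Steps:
s = 16 (s = -470 - 1*(-486) = -470 + 486 = 16)
s² = 16² = 256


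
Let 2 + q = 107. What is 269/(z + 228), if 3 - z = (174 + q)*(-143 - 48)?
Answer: 269/53520 ≈ 0.0050262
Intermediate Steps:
q = 105 (q = -2 + 107 = 105)
z = 53292 (z = 3 - (174 + 105)*(-143 - 48) = 3 - 279*(-191) = 3 - 1*(-53289) = 3 + 53289 = 53292)
269/(z + 228) = 269/(53292 + 228) = 269/53520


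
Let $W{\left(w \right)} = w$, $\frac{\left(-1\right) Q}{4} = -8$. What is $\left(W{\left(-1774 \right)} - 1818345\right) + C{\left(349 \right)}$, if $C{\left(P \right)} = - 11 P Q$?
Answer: $-1942967$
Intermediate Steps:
$Q = 32$ ($Q = \left(-4\right) \left(-8\right) = 32$)
$C{\left(P \right)} = - 352 P$ ($C{\left(P \right)} = - 11 P 32 = - 352 P$)
$\left(W{\left(-1774 \right)} - 1818345\right) + C{\left(349 \right)} = \left(-1774 - 1818345\right) - 122848 = -1820119 - 122848 = -1942967$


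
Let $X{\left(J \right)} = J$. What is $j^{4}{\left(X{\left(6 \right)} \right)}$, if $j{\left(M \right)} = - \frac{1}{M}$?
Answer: $\frac{1}{1296} \approx 0.0007716$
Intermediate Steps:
$j^{4}{\left(X{\left(6 \right)} \right)} = \left(- \frac{1}{6}\right)^{4} = \frac{1}{1296}$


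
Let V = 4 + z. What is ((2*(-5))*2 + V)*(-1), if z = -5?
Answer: 21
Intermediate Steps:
V = -1 (V = 4 - 5 = -1)
((2*(-5))*2 + V)*(-1) = ((2*(-5))*2 - 1)*(-1) = (-10*2 - 1)*(-1) = (-20 - 1)*(-1) = -21*(-1) = 21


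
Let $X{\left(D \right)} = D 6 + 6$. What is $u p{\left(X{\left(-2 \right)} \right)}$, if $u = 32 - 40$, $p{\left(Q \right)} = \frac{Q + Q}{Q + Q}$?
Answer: $-8$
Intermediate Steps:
$X{\left(D \right)} = 6 + 6 D$ ($X{\left(D \right)} = 6 D + 6 = 6 + 6 D$)
$p{\left(Q \right)} = 1$ ($p{\left(Q \right)} = \frac{2 Q}{2 Q} = 2 Q \frac{1}{2 Q} = 1$)
$u = -8$ ($u = 32 - 40 = -8$)
$u p{\left(X{\left(-2 \right)} \right)} = \left(-8\right) 1 = -8$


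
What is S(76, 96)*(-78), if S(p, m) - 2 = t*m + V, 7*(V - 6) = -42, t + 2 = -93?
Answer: 711204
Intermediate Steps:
t = -95 (t = -2 - 93 = -95)
V = 0 (V = 6 + (⅐)*(-42) = 6 - 6 = 0)
S(p, m) = 2 - 95*m (S(p, m) = 2 + (-95*m + 0) = 2 - 95*m)
S(76, 96)*(-78) = (2 - 95*96)*(-78) = (2 - 9120)*(-78) = -9118*(-78) = 711204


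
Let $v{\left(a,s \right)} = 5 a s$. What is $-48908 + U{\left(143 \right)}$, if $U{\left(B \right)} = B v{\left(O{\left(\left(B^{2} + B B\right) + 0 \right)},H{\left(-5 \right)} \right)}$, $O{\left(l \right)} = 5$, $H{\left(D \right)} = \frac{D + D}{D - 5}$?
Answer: $-45333$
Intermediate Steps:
$H{\left(D \right)} = \frac{2 D}{-5 + D}$
$v{\left(a,s \right)} = 5 a s$
$U{\left(B \right)} = 25 B$ ($U{\left(B \right)} = B 5 \cdot 5 \cdot 2 \left(-5\right) \frac{1}{-5 - 5} = B 5 \cdot 5 \cdot 2 \left(-5\right) \frac{1}{-10} = B 5 \cdot 5 \cdot 2 \left(-5\right) \left(- \frac{1}{10}\right) = B 5 \cdot 5 \cdot 1 = B 25 = 25 B$)
$-48908 + U{\left(143 \right)} = -48908 + 25 \cdot 143 = -48908 + 3575 = -45333$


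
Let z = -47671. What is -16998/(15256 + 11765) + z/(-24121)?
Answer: 292703111/217257847 ≈ 1.3473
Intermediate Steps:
-16998/(15256 + 11765) + z/(-24121) = -16998/(15256 + 11765) - 47671/(-24121) = -16998/27021 - 47671*(-1/24121) = -16998*1/27021 + 47671/24121 = -5666/9007 + 47671/24121 = 292703111/217257847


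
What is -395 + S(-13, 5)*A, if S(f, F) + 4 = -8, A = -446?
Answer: 4957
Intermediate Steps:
S(f, F) = -12 (S(f, F) = -4 - 8 = -12)
-395 + S(-13, 5)*A = -395 - 12*(-446) = -395 + 5352 = 4957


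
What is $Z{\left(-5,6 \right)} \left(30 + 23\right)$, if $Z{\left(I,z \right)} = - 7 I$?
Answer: $1855$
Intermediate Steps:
$Z{\left(-5,6 \right)} \left(30 + 23\right) = \left(-7\right) \left(-5\right) \left(30 + 23\right) = 35 \cdot 53 = 1855$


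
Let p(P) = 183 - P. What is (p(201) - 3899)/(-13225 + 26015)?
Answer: -3917/12790 ≈ -0.30625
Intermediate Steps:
(p(201) - 3899)/(-13225 + 26015) = ((183 - 1*201) - 3899)/(-13225 + 26015) = ((183 - 201) - 3899)/12790 = (-18 - 3899)*(1/12790) = -3917*1/12790 = -3917/12790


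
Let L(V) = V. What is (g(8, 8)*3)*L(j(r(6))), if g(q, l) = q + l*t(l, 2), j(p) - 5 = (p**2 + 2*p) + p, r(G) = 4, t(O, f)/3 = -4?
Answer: -8712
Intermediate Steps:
t(O, f) = -12 (t(O, f) = 3*(-4) = -12)
j(p) = 5 + p**2 + 3*p (j(p) = 5 + ((p**2 + 2*p) + p) = 5 + (p**2 + 3*p) = 5 + p**2 + 3*p)
g(q, l) = q - 12*l (g(q, l) = q + l*(-12) = q - 12*l)
(g(8, 8)*3)*L(j(r(6))) = ((8 - 12*8)*3)*(5 + 4**2 + 3*4) = ((8 - 96)*3)*(5 + 16 + 12) = -88*3*33 = -264*33 = -8712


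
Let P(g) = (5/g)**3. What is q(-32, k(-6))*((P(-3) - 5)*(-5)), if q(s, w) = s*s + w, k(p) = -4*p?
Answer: 1362400/27 ≈ 50459.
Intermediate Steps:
P(g) = 125/g**3
q(s, w) = w + s**2 (q(s, w) = s**2 + w = w + s**2)
q(-32, k(-6))*((P(-3) - 5)*(-5)) = (-4*(-6) + (-32)**2)*((125/(-3)**3 - 5)*(-5)) = (24 + 1024)*((125*(-1/27) - 5)*(-5)) = 1048*((-125/27 - 5)*(-5)) = 1048*(-260/27*(-5)) = 1048*(1300/27) = 1362400/27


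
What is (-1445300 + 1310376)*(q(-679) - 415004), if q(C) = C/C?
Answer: 55993864772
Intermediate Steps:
q(C) = 1
(-1445300 + 1310376)*(q(-679) - 415004) = (-1445300 + 1310376)*(1 - 415004) = -134924*(-415003) = 55993864772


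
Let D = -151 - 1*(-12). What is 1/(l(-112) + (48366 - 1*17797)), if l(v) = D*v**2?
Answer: -1/1713047 ≈ -5.8376e-7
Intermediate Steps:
D = -139 (D = -151 + 12 = -139)
l(v) = -139*v**2
1/(l(-112) + (48366 - 1*17797)) = 1/(-139*(-112)**2 + (48366 - 1*17797)) = 1/(-139*12544 + (48366 - 17797)) = 1/(-1743616 + 30569) = 1/(-1713047) = -1/1713047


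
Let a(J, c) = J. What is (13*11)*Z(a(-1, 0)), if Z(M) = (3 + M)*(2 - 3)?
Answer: -286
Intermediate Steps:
Z(M) = -3 - M (Z(M) = (3 + M)*(-1) = -3 - M)
(13*11)*Z(a(-1, 0)) = (13*11)*(-3 - 1*(-1)) = 143*(-3 + 1) = 143*(-2) = -286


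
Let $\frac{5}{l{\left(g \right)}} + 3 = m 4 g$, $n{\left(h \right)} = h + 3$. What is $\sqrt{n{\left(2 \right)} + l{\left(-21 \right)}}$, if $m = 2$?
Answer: $\frac{5 \sqrt{646}}{57} \approx 2.2295$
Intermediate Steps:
$n{\left(h \right)} = 3 + h$
$l{\left(g \right)} = \frac{5}{-3 + 8 g}$ ($l{\left(g \right)} = \frac{5}{-3 + 2 \cdot 4 g} = \frac{5}{-3 + 8 g}$)
$\sqrt{n{\left(2 \right)} + l{\left(-21 \right)}} = \sqrt{\left(3 + 2\right) + \frac{5}{-3 + 8 \left(-21\right)}} = \sqrt{5 + \frac{5}{-3 - 168}} = \sqrt{5 + \frac{5}{-171}} = \sqrt{5 + 5 \left(- \frac{1}{171}\right)} = \sqrt{5 - \frac{5}{171}} = \sqrt{\frac{850}{171}} = \frac{5 \sqrt{646}}{57}$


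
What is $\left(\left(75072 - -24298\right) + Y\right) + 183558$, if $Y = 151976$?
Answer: $434904$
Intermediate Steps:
$\left(\left(75072 - -24298\right) + Y\right) + 183558 = \left(\left(75072 - -24298\right) + 151976\right) + 183558 = \left(\left(75072 + 24298\right) + 151976\right) + 183558 = \left(99370 + 151976\right) + 183558 = 251346 + 183558 = 434904$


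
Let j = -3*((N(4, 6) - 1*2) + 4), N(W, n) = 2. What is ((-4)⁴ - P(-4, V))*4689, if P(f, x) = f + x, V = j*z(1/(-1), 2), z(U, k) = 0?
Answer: 1219140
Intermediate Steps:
j = -12 (j = -3*((2 - 1*2) + 4) = -3*((2 - 2) + 4) = -3*(0 + 4) = -3*4 = -12)
V = 0 (V = -12*0 = 0)
((-4)⁴ - P(-4, V))*4689 = ((-4)⁴ - (-4 + 0))*4689 = (256 - 1*(-4))*4689 = (256 + 4)*4689 = 260*4689 = 1219140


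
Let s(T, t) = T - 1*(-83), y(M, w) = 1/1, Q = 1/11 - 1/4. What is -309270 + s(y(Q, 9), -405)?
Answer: -309186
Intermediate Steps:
Q = -7/44 (Q = 1*(1/11) - 1*¼ = 1/11 - ¼ = -7/44 ≈ -0.15909)
y(M, w) = 1
s(T, t) = 83 + T (s(T, t) = T + 83 = 83 + T)
-309270 + s(y(Q, 9), -405) = -309270 + (83 + 1) = -309270 + 84 = -309186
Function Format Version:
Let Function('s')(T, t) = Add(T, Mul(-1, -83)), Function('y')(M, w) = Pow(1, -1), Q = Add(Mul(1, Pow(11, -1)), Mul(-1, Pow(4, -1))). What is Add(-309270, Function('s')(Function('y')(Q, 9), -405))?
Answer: -309186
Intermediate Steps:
Q = Rational(-7, 44) (Q = Add(Mul(1, Rational(1, 11)), Mul(-1, Rational(1, 4))) = Add(Rational(1, 11), Rational(-1, 4)) = Rational(-7, 44) ≈ -0.15909)
Function('y')(M, w) = 1
Function('s')(T, t) = Add(83, T) (Function('s')(T, t) = Add(T, 83) = Add(83, T))
Add(-309270, Function('s')(Function('y')(Q, 9), -405)) = Add(-309270, Add(83, 1)) = Add(-309270, 84) = -309186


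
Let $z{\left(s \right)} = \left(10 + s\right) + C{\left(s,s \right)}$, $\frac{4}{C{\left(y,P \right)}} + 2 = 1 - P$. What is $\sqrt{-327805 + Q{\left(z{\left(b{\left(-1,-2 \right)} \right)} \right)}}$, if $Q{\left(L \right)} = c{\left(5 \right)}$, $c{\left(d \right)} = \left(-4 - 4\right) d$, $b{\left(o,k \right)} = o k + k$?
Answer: $i \sqrt{327845} \approx 572.58 i$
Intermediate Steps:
$b{\left(o,k \right)} = k + k o$ ($b{\left(o,k \right)} = k o + k = k + k o$)
$C{\left(y,P \right)} = \frac{4}{-1 - P}$ ($C{\left(y,P \right)} = \frac{4}{-2 - \left(-1 + P\right)} = \frac{4}{-1 - P}$)
$c{\left(d \right)} = - 8 d$
$z{\left(s \right)} = 10 + s - \frac{4}{1 + s}$ ($z{\left(s \right)} = \left(10 + s\right) - \frac{4}{1 + s} = 10 + s - \frac{4}{1 + s}$)
$Q{\left(L \right)} = -40$ ($Q{\left(L \right)} = \left(-8\right) 5 = -40$)
$\sqrt{-327805 + Q{\left(z{\left(b{\left(-1,-2 \right)} \right)} \right)}} = \sqrt{-327805 - 40} = \sqrt{-327845} = i \sqrt{327845}$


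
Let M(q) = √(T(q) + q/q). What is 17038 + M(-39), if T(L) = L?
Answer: 17038 + I*√38 ≈ 17038.0 + 6.1644*I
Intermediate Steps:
M(q) = √(1 + q) (M(q) = √(q + q/q) = √(q + 1) = √(1 + q))
17038 + M(-39) = 17038 + √(1 - 39) = 17038 + √(-38) = 17038 + I*√38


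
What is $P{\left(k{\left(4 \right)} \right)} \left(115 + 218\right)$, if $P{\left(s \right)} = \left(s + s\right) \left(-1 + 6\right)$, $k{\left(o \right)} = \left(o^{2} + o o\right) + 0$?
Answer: $106560$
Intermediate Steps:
$k{\left(o \right)} = 2 o^{2}$ ($k{\left(o \right)} = \left(o^{2} + o^{2}\right) + 0 = 2 o^{2} + 0 = 2 o^{2}$)
$P{\left(s \right)} = 10 s$ ($P{\left(s \right)} = 2 s 5 = 10 s$)
$P{\left(k{\left(4 \right)} \right)} \left(115 + 218\right) = 10 \cdot 2 \cdot 4^{2} \left(115 + 218\right) = 10 \cdot 2 \cdot 16 \cdot 333 = 10 \cdot 32 \cdot 333 = 320 \cdot 333 = 106560$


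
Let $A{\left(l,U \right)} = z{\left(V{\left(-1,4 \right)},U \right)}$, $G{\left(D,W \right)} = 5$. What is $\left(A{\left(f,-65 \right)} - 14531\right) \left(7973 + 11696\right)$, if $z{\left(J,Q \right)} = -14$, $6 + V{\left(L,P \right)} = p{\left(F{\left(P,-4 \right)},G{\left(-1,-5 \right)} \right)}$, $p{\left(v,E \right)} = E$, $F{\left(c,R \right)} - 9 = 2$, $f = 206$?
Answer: $-286085605$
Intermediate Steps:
$F{\left(c,R \right)} = 11$ ($F{\left(c,R \right)} = 9 + 2 = 11$)
$V{\left(L,P \right)} = -1$ ($V{\left(L,P \right)} = -6 + 5 = -1$)
$A{\left(l,U \right)} = -14$
$\left(A{\left(f,-65 \right)} - 14531\right) \left(7973 + 11696\right) = \left(-14 - 14531\right) \left(7973 + 11696\right) = \left(-14545\right) 19669 = -286085605$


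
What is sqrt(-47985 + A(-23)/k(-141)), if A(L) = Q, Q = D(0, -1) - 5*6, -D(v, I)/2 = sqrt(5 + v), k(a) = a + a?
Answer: sqrt(-953987670 + 141*sqrt(5))/141 ≈ 219.05*I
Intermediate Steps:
k(a) = 2*a
D(v, I) = -2*sqrt(5 + v)
Q = -30 - 2*sqrt(5) (Q = -2*sqrt(5 + 0) - 5*6 = -2*sqrt(5) - 30 = -30 - 2*sqrt(5) ≈ -34.472)
A(L) = -30 - 2*sqrt(5)
sqrt(-47985 + A(-23)/k(-141)) = sqrt(-47985 + (-30 - 2*sqrt(5))/((2*(-141)))) = sqrt(-47985 + (-30 - 2*sqrt(5))/(-282)) = sqrt(-47985 + (-30 - 2*sqrt(5))*(-1/282)) = sqrt(-47985 + (5/47 + sqrt(5)/141)) = sqrt(-2255290/47 + sqrt(5)/141)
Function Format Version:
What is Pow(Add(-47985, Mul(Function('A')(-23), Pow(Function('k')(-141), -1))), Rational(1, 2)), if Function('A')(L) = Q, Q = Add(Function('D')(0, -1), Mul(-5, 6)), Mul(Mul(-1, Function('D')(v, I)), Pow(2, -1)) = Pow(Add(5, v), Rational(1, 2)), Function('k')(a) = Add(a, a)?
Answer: Mul(Rational(1, 141), Pow(Add(-953987670, Mul(141, Pow(5, Rational(1, 2)))), Rational(1, 2))) ≈ Mul(219.05, I)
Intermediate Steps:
Function('k')(a) = Mul(2, a)
Function('D')(v, I) = Mul(-2, Pow(Add(5, v), Rational(1, 2)))
Q = Add(-30, Mul(-2, Pow(5, Rational(1, 2)))) (Q = Add(Mul(-2, Pow(Add(5, 0), Rational(1, 2))), Mul(-5, 6)) = Add(Mul(-2, Pow(5, Rational(1, 2))), -30) = Add(-30, Mul(-2, Pow(5, Rational(1, 2)))) ≈ -34.472)
Function('A')(L) = Add(-30, Mul(-2, Pow(5, Rational(1, 2))))
Pow(Add(-47985, Mul(Function('A')(-23), Pow(Function('k')(-141), -1))), Rational(1, 2)) = Pow(Add(-47985, Mul(Add(-30, Mul(-2, Pow(5, Rational(1, 2)))), Pow(Mul(2, -141), -1))), Rational(1, 2)) = Pow(Add(-47985, Mul(Add(-30, Mul(-2, Pow(5, Rational(1, 2)))), Pow(-282, -1))), Rational(1, 2)) = Pow(Add(-47985, Mul(Add(-30, Mul(-2, Pow(5, Rational(1, 2)))), Rational(-1, 282))), Rational(1, 2)) = Pow(Add(-47985, Add(Rational(5, 47), Mul(Rational(1, 141), Pow(5, Rational(1, 2))))), Rational(1, 2)) = Pow(Add(Rational(-2255290, 47), Mul(Rational(1, 141), Pow(5, Rational(1, 2)))), Rational(1, 2))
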